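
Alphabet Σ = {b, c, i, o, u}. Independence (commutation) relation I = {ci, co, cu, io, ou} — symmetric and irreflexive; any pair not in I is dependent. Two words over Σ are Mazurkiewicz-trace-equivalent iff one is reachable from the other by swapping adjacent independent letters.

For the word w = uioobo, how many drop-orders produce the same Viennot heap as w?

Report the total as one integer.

0(u) covers ∅
1(i) covers 0:u
2(o) covers ∅
3(o) covers 2:o
4(b) covers 1:i, 3:o
5(o) covers 4:b
floor of heap: 0:u, 2:o
completions by unplaced set U, small U first (add the entries for U minus each lowest piece of U):
  |U|=1: {5}:1
  |U|=2: {4,5}:1
  |U|=3: {1,4,5}:1  {3,4,5}:1
  |U|=4: {0,1,4,5}:1  {1,3,4,5}:2  {2,3,4,5}:1
  start at 0(u): 3
  start at 2(o): 3
sum over floor = 6

6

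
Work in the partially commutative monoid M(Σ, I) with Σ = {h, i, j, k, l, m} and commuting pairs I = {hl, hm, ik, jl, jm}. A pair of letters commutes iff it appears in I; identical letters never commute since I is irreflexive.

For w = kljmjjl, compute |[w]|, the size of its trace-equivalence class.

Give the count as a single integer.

20

0(k) covers ∅
1(l) covers 0:k
2(j) covers 0:k
3(m) covers 1:l
4(j) covers 2:j
5(j) covers 4:j
6(l) covers 3:m
floor of heap: 0:k
completions by unplaced set U, small U first (add the entries for U minus each lowest piece of U):
  |U|=1: {5}:1  {6}:1
  |U|=2: {3,6}:1  {4,5}:1  {5,6}:2
  |U|=3: {1,3,6}:1  {2,4,5}:1  {3,5,6}:3  {4,5,6}:3
  |U|=4: {1,3,5,6}:4  {2,4,5,6}:4  {3,4,5,6}:6
  |U|=5: {1,3,4,5,6}:10  {2,3,4,5,6}:10
  start at 0(k): 20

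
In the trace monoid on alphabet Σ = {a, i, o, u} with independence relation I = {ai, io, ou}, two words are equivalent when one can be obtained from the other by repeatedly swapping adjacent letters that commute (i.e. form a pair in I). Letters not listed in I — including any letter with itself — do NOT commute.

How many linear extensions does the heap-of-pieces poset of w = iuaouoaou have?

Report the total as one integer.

0(i) covers ∅
1(u) covers 0:i
2(a) covers 1:u
3(o) covers 2:a
4(u) covers 2:a
5(o) covers 3:o
6(a) covers 4:u, 5:o
7(o) covers 6:a
8(u) covers 6:a
floor of heap: 0:i
completions by unplaced set U, small U first (add the entries for U minus each lowest piece of U):
  |U|=1: {7}:1  {8}:1
  |U|=2: {7,8}:2
  |U|=3: {6,7,8}:2
  |U|=4: {4,6,7,8}:2  {5,6,7,8}:2
  |U|=5: {3,5,6,7,8}:2  {4,5,6,7,8}:4
  |U|=6: {3,4,5,6,7,8}:6
  |U|=7: {2,3,4,5,6,7,8}:6
  start at 0(i): 6

6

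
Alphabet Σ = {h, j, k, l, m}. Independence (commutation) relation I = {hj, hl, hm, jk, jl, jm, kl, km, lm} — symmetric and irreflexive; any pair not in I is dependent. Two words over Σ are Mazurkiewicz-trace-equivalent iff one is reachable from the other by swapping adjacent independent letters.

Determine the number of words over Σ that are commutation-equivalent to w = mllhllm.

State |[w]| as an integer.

drop 0:m onto floor
drop 1:l onto floor
drop 2:l onto {1:l}
drop 3:h onto floor
drop 4:l onto {2:l}
drop 5:l onto {4:l}
drop 6:m onto {0:m}
ground layer = {0:m, 1:l, 3:h}
drop-orders for the pieces not yet dropped (sum over which currently-grounded one goes next):
  1 to go: {3} 1  {5} 1  {6} 1
  2 to go: {0,6} 1  {3,5} 2  {3,6} 2  {4,5} 1  {5,6} 2
  3 to go: {0,3,6} 3  {0,5,6} 3  {2,4,5} 1  {3,4,5} 3  {3,5,6} 6  {4,5,6} 3
  4 to go: {0,3,5,6} 12  {0,4,5,6} 6  {1,2,4,5} 1  {2,3,4,5} 4  {2,4,5,6} 4  {3,4,5,6} 12
  5 to go: {0,2,4,5,6} 10  {0,3,4,5,6} 30  {1,2,3,4,5} 5  {1,2,4,5,6} 5  {2,3,4,5,6} 20
  if 0:m drops first: 30 orders
  if 1:l drops first: 60 orders
  if 3:h drops first: 15 orders
heap linearizations: 105

105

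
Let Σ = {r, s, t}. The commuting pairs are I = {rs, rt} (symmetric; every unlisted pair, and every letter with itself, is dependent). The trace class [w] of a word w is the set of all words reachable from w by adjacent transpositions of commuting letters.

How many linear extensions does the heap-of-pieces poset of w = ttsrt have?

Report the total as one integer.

5

drop 0:t onto floor
drop 1:t onto {0:t}
drop 2:s onto {1:t}
drop 3:r onto floor
drop 4:t onto {2:s}
ground layer = {0:t, 3:r}
drop-orders for the pieces not yet dropped (sum over which currently-grounded one goes next):
  1 to go: {3} 1  {4} 1
  2 to go: {2,4} 1  {3,4} 2
  3 to go: {1,2,4} 1  {2,3,4} 3
  if 0:t drops first: 4 orders
  if 3:r drops first: 1 orders
heap linearizations: 5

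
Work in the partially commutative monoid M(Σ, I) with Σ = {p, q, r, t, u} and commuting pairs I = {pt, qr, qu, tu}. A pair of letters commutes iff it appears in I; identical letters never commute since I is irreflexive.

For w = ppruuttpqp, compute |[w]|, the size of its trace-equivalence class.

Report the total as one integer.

10

piece 0:p — minimal
piece 1:p rests on {0:p}
piece 2:r rests on {1:p}
piece 3:u rests on {2:r}
piece 4:u rests on {3:u}
piece 5:t rests on {2:r}
piece 6:t rests on {5:t}
piece 7:p rests on {4:u}
piece 8:q rests on {6:t, 7:p}
piece 9:p rests on {8:q}
minimal pieces: {0:p}
ways to finish when only these pieces remain (= sum over removing one remaining piece with nothing left below it):
  1 left: {9}→1
  2 left: {8,9}→1
  3 left: {6,8,9}→1  {7,8,9}→1
  4 left: {4,7,8,9}→1  {5,6,8,9}→1  {6,7,8,9}→2
  5 left: {3,4,7,8,9}→1  {4,6,7,8,9}→3  {5,6,7,8,9}→3
  6 left: {3,4,6,7,8,9}→4  {4,5,6,7,8,9}→6
  7 left: {3,4,5,6,7,8,9}→10
  8 left: {2,3,4,5,6,7,8,9}→10
  placing 0:p first → 10 extensions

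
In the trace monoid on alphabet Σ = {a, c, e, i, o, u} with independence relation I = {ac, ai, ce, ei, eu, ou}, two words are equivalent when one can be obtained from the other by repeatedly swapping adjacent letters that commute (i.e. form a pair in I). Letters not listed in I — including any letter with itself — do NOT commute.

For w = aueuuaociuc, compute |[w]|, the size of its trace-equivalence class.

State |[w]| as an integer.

4

drop 0:a onto floor
drop 1:u onto {0:a}
drop 2:e onto {0:a}
drop 3:u onto {1:u}
drop 4:u onto {3:u}
drop 5:a onto {2:e, 4:u}
drop 6:o onto {5:a}
drop 7:c onto {6:o}
drop 8:i onto {7:c}
drop 9:u onto {8:i}
drop 10:c onto {9:u}
ground layer = {0:a}
drop-orders for the pieces not yet dropped (sum over which currently-grounded one goes next):
  1 to go: {10} 1
  2 to go: {9,10} 1
  3 to go: {8,9,10} 1
  4 to go: {7,8,9,10} 1
  5 to go: {6,7,8,9,10} 1
  6 to go: {5,6,7,8,9,10} 1
  7 to go: {2,5,6,7,8,9,10} 1  {4,5,6,7,8,9,10} 1
  8 to go: {2,4,5,6,7,8,9,10} 2  {3,4,5,6,7,8,9,10} 1
  9 to go: {1,3,4,5,6,7,8,9,10} 1  {2,3,4,5,6,7,8,9,10} 3
  if 0:a drops first: 4 orders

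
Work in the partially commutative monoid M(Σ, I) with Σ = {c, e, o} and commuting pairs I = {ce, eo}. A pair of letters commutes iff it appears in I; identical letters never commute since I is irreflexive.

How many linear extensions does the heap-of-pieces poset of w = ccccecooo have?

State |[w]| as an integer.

9

drop 0:c onto floor
drop 1:c onto {0:c}
drop 2:c onto {1:c}
drop 3:c onto {2:c}
drop 4:e onto floor
drop 5:c onto {3:c}
drop 6:o onto {5:c}
drop 7:o onto {6:o}
drop 8:o onto {7:o}
ground layer = {0:c, 4:e}
drop-orders for the pieces not yet dropped (sum over which currently-grounded one goes next):
  1 to go: {4} 1  {8} 1
  2 to go: {4,8} 2  {7,8} 1
  3 to go: {4,7,8} 3  {6,7,8} 1
  4 to go: {4,6,7,8} 4  {5,6,7,8} 1
  5 to go: {3,5,6,7,8} 1  {4,5,6,7,8} 5
  6 to go: {2,3,5,6,7,8} 1  {3,4,5,6,7,8} 6
  7 to go: {1,2,3,5,6,7,8} 1  {2,3,4,5,6,7,8} 7
  if 0:c drops first: 8 orders
  if 4:e drops first: 1 orders
heap linearizations: 9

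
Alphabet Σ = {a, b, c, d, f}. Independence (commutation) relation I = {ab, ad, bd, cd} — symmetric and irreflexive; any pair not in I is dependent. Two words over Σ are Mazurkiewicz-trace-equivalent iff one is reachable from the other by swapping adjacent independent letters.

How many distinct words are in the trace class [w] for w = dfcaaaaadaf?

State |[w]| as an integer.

drop 0:d onto floor
drop 1:f onto {0:d}
drop 2:c onto {1:f}
drop 3:a onto {2:c}
drop 4:a onto {3:a}
drop 5:a onto {4:a}
drop 6:a onto {5:a}
drop 7:a onto {6:a}
drop 8:d onto {1:f}
drop 9:a onto {7:a}
drop 10:f onto {8:d, 9:a}
ground layer = {0:d}
drop-orders for the pieces not yet dropped (sum over which currently-grounded one goes next):
  1 to go: {10} 1
  2 to go: {8,10} 1  {9,10} 1
  3 to go: {7,9,10} 1  {8,9,10} 2
  4 to go: {6,7,9,10} 1  {7,8,9,10} 3
  5 to go: {5,6,7,9,10} 1  {6,7,8,9,10} 4
  6 to go: {4,5,6,7,9,10} 1  {5,6,7,8,9,10} 5
  7 to go: {3,4,5,6,7,9,10} 1  {4,5,6,7,8,9,10} 6
  8 to go: {2,3,4,5,6,7,9,10} 1  {3,4,5,6,7,8,9,10} 7
  9 to go: {2,3,4,5,6,7,8,9,10} 8
  if 0:d drops first: 8 orders

8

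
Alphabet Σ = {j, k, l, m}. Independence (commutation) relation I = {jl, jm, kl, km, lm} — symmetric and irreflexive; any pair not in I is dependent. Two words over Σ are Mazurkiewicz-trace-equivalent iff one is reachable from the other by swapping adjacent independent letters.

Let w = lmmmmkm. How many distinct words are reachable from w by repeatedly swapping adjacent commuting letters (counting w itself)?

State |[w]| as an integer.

42

piece 0:l — minimal
piece 1:m — minimal
piece 2:m rests on {1:m}
piece 3:m rests on {2:m}
piece 4:m rests on {3:m}
piece 5:k — minimal
piece 6:m rests on {4:m}
minimal pieces: {0:l, 1:m, 5:k}
ways to finish when only these pieces remain (= sum over removing one remaining piece with nothing left below it):
  1 left: {0}→1  {5}→1  {6}→1
  2 left: {0,5}→2  {0,6}→2  {4,6}→1  {5,6}→2
  3 left: {0,4,6}→3  {0,5,6}→6  {3,4,6}→1  {4,5,6}→3
  4 left: {0,3,4,6}→4  {0,4,5,6}→12  {2,3,4,6}→1  {3,4,5,6}→4
  5 left: {0,2,3,4,6}→5  {0,3,4,5,6}→20  {1,2,3,4,6}→1  {2,3,4,5,6}→5
  placing 0:l first → 6 extensions
  placing 1:m first → 30 extensions
  placing 5:k first → 6 extensions
total linear extensions = 42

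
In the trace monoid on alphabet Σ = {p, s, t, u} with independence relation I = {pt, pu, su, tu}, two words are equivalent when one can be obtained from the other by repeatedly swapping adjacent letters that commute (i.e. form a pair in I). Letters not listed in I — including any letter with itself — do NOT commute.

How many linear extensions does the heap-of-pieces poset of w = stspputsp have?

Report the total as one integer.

27

#0=s has no predecessor
#1=t depends on [0:s]
#2=s depends on [1:t]
#3=p depends on [2:s]
#4=p depends on [3:p]
#5=u has no predecessor
#6=t depends on [2:s]
#7=s depends on [4:p, 6:t]
#8=p depends on [7:s]
sources: [0:s, 5:u]
N(rest) = Σ N(rest − s) over sources s of rest; N(one piece) = 1:
  size 1 → [5]=1  [8]=1
  size 2 → [5,8]=2  [7,8]=1
  size 3 → [4,7,8]=1  [5,7,8]=3  [6,7,8]=1
  size 4 → [3,4,7,8]=1  [4,5,7,8]=4  [4,6,7,8]=2  [5,6,7,8]=4
  size 5 → [3,4,5,7,8]=5  [3,4,6,7,8]=3  [4,5,6,7,8]=10
  size 6 → [2,3,4,6,7,8]=3  [3,4,5,6,7,8]=18
  size 7 → [1,2,3,4,6,7,8]=3  [2,3,4,5,6,7,8]=21
  first=0(s) contributes 24
  first=5(u) contributes 3
|[w]| = 27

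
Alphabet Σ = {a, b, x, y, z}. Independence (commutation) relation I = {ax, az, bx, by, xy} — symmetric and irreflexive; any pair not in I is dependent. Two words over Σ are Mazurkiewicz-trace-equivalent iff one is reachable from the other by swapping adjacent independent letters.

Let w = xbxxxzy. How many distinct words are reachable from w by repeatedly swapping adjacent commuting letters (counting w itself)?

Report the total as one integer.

0(x) covers ∅
1(b) covers ∅
2(x) covers 0:x
3(x) covers 2:x
4(x) covers 3:x
5(z) covers 1:b, 4:x
6(y) covers 5:z
floor of heap: 0:x, 1:b
completions by unplaced set U, small U first (add the entries for U minus each lowest piece of U):
  |U|=1: {6}:1
  |U|=2: {5,6}:1
  |U|=3: {1,5,6}:1  {4,5,6}:1
  |U|=4: {1,4,5,6}:2  {3,4,5,6}:1
  |U|=5: {1,3,4,5,6}:3  {2,3,4,5,6}:1
  start at 0(x): 4
  start at 1(b): 1
sum over floor = 5

5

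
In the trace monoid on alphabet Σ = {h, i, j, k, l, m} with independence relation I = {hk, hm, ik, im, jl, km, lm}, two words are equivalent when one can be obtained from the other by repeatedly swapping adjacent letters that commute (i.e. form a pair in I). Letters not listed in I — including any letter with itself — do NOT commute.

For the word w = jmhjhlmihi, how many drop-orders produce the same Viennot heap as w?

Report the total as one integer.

0(j) covers ∅
1(m) covers 0:j
2(h) covers 0:j
3(j) covers 1:m, 2:h
4(h) covers 3:j
5(l) covers 4:h
6(m) covers 3:j
7(i) covers 5:l
8(h) covers 7:i
9(i) covers 8:h
floor of heap: 0:j
completions by unplaced set U, small U first (add the entries for U minus each lowest piece of U):
  |U|=1: {6}:1  {9}:1
  |U|=2: {6,9}:2  {8,9}:1
  |U|=3: {6,8,9}:3  {7,8,9}:1
  |U|=4: {5,7,8,9}:1  {6,7,8,9}:4
  |U|=5: {4,5,7,8,9}:1  {5,6,7,8,9}:5
  |U|=6: {4,5,6,7,8,9}:6
  |U|=7: {3,4,5,6,7,8,9}:6
  |U|=8: {1,3,4,5,6,7,8,9}:6  {2,3,4,5,6,7,8,9}:6
  start at 0(j): 12

12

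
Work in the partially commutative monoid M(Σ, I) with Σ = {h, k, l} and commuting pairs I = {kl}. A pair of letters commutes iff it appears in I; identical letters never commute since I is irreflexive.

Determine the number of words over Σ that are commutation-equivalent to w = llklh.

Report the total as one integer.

piece 0:l — minimal
piece 1:l rests on {0:l}
piece 2:k — minimal
piece 3:l rests on {1:l}
piece 4:h rests on {2:k, 3:l}
minimal pieces: {0:l, 2:k}
ways to finish when only these pieces remain (= sum over removing one remaining piece with nothing left below it):
  1 left: {4}→1
  2 left: {2,4}→1  {3,4}→1
  3 left: {1,3,4}→1  {2,3,4}→2
  placing 0:l first → 3 extensions
  placing 2:k first → 1 extensions
total linear extensions = 4

4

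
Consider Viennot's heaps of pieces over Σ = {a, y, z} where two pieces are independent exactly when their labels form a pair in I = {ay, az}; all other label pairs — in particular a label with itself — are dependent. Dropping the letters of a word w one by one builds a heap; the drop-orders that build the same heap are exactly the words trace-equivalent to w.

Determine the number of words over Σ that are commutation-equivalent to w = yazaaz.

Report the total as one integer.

20

drop 0:y onto floor
drop 1:a onto floor
drop 2:z onto {0:y}
drop 3:a onto {1:a}
drop 4:a onto {3:a}
drop 5:z onto {2:z}
ground layer = {0:y, 1:a}
drop-orders for the pieces not yet dropped (sum over which currently-grounded one goes next):
  1 to go: {4} 1  {5} 1
  2 to go: {2,5} 1  {3,4} 1  {4,5} 2
  3 to go: {0,2,5} 1  {1,3,4} 1  {2,4,5} 3  {3,4,5} 3
  4 to go: {0,2,4,5} 4  {1,3,4,5} 4  {2,3,4,5} 6
  if 0:y drops first: 10 orders
  if 1:a drops first: 10 orders
heap linearizations: 20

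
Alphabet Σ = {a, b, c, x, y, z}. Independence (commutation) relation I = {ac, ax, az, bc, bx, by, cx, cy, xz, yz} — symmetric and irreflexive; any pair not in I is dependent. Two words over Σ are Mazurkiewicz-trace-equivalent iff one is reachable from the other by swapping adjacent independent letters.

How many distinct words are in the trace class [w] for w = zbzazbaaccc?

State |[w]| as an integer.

#0=z has no predecessor
#1=b depends on [0:z]
#2=z depends on [1:b]
#3=a depends on [1:b]
#4=z depends on [2:z]
#5=b depends on [3:a, 4:z]
#6=a depends on [5:b]
#7=a depends on [6:a]
#8=c depends on [4:z]
#9=c depends on [8:c]
#10=c depends on [9:c]
sources: [0:z]
N(rest) = Σ N(rest − s) over sources s of rest; N(one piece) = 1:
  size 1 → [7]=1  [10]=1
  size 2 → [6,7]=1  [7,10]=2  [9,10]=1
  size 3 → [5,6,7]=1  [6,7,10]=3  [7,9,10]=3  [8,9,10]=1
  size 4 → [3,5,6,7]=1  [5,6,7,10]=4  [6,7,9,10]=6  [7,8,9,10]=4
  size 5 → [3,5,6,7,10]=5  [5,6,7,9,10]=10  [6,7,8,9,10]=10
  size 6 → [3,5,6,7,9,10]=15  [5,6,7,8,9,10]=20
  size 7 → [3,5,6,7,8,9,10]=35  [4,5,6,7,8,9,10]=20
  size 8 → [2,4,5,6,7,8,9,10]=20  [3,4,5,6,7,8,9,10]=55
  size 9 → [2,3,4,5,6,7,8,9,10]=75
  first=0(z) contributes 75

75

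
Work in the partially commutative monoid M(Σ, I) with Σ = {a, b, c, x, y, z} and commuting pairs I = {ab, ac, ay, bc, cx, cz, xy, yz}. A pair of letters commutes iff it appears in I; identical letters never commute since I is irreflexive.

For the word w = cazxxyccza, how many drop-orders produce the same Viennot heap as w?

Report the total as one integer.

drop 0:c onto floor
drop 1:a onto floor
drop 2:z onto {1:a}
drop 3:x onto {2:z}
drop 4:x onto {3:x}
drop 5:y onto {0:c}
drop 6:c onto {5:y}
drop 7:c onto {6:c}
drop 8:z onto {4:x}
drop 9:a onto {8:z}
ground layer = {0:c, 1:a}
drop-orders for the pieces not yet dropped (sum over which currently-grounded one goes next):
  1 to go: {7} 1  {9} 1
  2 to go: {6,7} 1  {7,9} 2  {8,9} 1
  3 to go: {4,8,9} 1  {5,6,7} 1  {6,7,9} 3  {7,8,9} 3
  4 to go: {0,5,6,7} 1  {3,4,8,9} 1  {4,7,8,9} 4  {5,6,7,9} 4  {6,7,8,9} 6
  5 to go: {0,5,6,7,9} 5  {2,3,4,8,9} 1  {3,4,7,8,9} 5  {4,6,7,8,9} 10  {5,6,7,8,9} 10
  6 to go: {0,5,6,7,8,9} 15  {1,2,3,4,8,9} 1  {2,3,4,7,8,9} 6  {3,4,6,7,8,9} 15  {4,5,6,7,8,9} 20
  7 to go: {0,4,5,6,7,8,9} 35  {1,2,3,4,7,8,9} 7  {2,3,4,6,7,8,9} 21  {3,4,5,6,7,8,9} 35
  8 to go: {0,3,4,5,6,7,8,9} 70  {1,2,3,4,6,7,8,9} 28  {2,3,4,5,6,7,8,9} 56
  if 0:c drops first: 84 orders
  if 1:a drops first: 126 orders
heap linearizations: 210

210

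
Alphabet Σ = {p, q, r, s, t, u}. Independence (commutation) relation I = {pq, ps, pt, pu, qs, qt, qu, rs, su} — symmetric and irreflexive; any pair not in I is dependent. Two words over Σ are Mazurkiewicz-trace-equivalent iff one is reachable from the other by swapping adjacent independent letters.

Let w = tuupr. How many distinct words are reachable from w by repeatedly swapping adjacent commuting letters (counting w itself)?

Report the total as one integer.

#0=t has no predecessor
#1=u depends on [0:t]
#2=u depends on [1:u]
#3=p has no predecessor
#4=r depends on [2:u, 3:p]
sources: [0:t, 3:p]
N(rest) = Σ N(rest − s) over sources s of rest; N(one piece) = 1:
  size 1 → [4]=1
  size 2 → [2,4]=1  [3,4]=1
  size 3 → [1,2,4]=1  [2,3,4]=2
  first=0(t) contributes 3
  first=3(p) contributes 1
|[w]| = 4

4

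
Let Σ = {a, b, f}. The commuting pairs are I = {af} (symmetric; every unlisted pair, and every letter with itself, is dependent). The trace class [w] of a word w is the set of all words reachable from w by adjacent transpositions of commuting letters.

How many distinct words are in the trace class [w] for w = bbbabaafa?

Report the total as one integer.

piece 0:b — minimal
piece 1:b rests on {0:b}
piece 2:b rests on {1:b}
piece 3:a rests on {2:b}
piece 4:b rests on {3:a}
piece 5:a rests on {4:b}
piece 6:a rests on {5:a}
piece 7:f rests on {4:b}
piece 8:a rests on {6:a}
minimal pieces: {0:b}
ways to finish when only these pieces remain (= sum over removing one remaining piece with nothing left below it):
  1 left: {7}→1  {8}→1
  2 left: {6,8}→1  {7,8}→2
  3 left: {5,6,8}→1  {6,7,8}→3
  4 left: {5,6,7,8}→4
  5 left: {4,5,6,7,8}→4
  6 left: {3,4,5,6,7,8}→4
  7 left: {2,3,4,5,6,7,8}→4
  placing 0:b first → 4 extensions

4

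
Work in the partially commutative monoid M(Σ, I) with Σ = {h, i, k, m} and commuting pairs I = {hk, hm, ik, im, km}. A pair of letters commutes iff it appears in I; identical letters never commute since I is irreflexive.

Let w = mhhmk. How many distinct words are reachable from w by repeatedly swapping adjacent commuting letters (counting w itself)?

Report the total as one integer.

#0=m has no predecessor
#1=h has no predecessor
#2=h depends on [1:h]
#3=m depends on [0:m]
#4=k has no predecessor
sources: [0:m, 1:h, 4:k]
N(rest) = Σ N(rest − s) over sources s of rest; N(one piece) = 1:
  size 1 → [2]=1  [3]=1  [4]=1
  size 2 → [0,3]=1  [1,2]=1  [2,3]=2  [2,4]=2  [3,4]=2
  size 3 → [0,2,3]=3  [0,3,4]=3  [1,2,3]=3  [1,2,4]=3  [2,3,4]=6
  first=0(m) contributes 12
  first=1(h) contributes 12
  first=4(k) contributes 6
|[w]| = 30

30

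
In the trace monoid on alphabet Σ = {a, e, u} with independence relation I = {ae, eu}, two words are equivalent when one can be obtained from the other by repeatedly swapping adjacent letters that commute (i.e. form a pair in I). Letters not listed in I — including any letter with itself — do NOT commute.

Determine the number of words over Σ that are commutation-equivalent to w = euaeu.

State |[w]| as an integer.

10

piece 0:e — minimal
piece 1:u — minimal
piece 2:a rests on {1:u}
piece 3:e rests on {0:e}
piece 4:u rests on {2:a}
minimal pieces: {0:e, 1:u}
ways to finish when only these pieces remain (= sum over removing one remaining piece with nothing left below it):
  1 left: {3}→1  {4}→1
  2 left: {0,3}→1  {2,4}→1  {3,4}→2
  3 left: {0,3,4}→3  {1,2,4}→1  {2,3,4}→3
  placing 0:e first → 4 extensions
  placing 1:u first → 6 extensions
total linear extensions = 10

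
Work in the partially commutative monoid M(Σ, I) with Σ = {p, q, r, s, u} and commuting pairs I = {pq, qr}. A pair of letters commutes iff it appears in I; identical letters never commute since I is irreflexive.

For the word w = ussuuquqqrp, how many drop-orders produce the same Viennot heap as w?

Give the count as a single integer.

piece 0:u — minimal
piece 1:s rests on {0:u}
piece 2:s rests on {1:s}
piece 3:u rests on {2:s}
piece 4:u rests on {3:u}
piece 5:q rests on {4:u}
piece 6:u rests on {5:q}
piece 7:q rests on {6:u}
piece 8:q rests on {7:q}
piece 9:r rests on {6:u}
piece 10:p rests on {9:r}
minimal pieces: {0:u}
ways to finish when only these pieces remain (= sum over removing one remaining piece with nothing left below it):
  1 left: {8}→1  {10}→1
  2 left: {7,8}→1  {8,10}→2  {9,10}→1
  3 left: {7,8,10}→3  {8,9,10}→3
  4 left: {7,8,9,10}→6
  5 left: {6,7,8,9,10}→6
  6 left: {5,6,7,8,9,10}→6
  7 left: {4,5,6,7,8,9,10}→6
  8 left: {3,4,5,6,7,8,9,10}→6
  9 left: {2,3,4,5,6,7,8,9,10}→6
  placing 0:u first → 6 extensions

6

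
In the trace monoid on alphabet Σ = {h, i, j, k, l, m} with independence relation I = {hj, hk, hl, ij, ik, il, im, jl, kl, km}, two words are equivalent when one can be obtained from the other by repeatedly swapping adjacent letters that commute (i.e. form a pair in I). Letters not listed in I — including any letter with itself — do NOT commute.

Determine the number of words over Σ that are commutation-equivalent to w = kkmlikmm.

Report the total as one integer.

280

piece 0:k — minimal
piece 1:k rests on {0:k}
piece 2:m — minimal
piece 3:l rests on {2:m}
piece 4:i — minimal
piece 5:k rests on {1:k}
piece 6:m rests on {3:l}
piece 7:m rests on {6:m}
minimal pieces: {0:k, 2:m, 4:i}
ways to finish when only these pieces remain (= sum over removing one remaining piece with nothing left below it):
  1 left: {4}→1  {5}→1  {7}→1
  2 left: {1,5}→1  {4,5}→2  {4,7}→2  {5,7}→2  {6,7}→1
  3 left: {0,1,5}→1  {1,4,5}→3  {1,5,7}→3  {3,6,7}→1  {4,5,7}→6  {4,6,7}→3  {5,6,7}→3
  4 left: {0,1,4,5}→4  {0,1,5,7}→4  {1,4,5,7}→12  {1,5,6,7}→6  {2,3,6,7}→1  {3,4,6,7}→4  {3,5,6,7}→4  {4,5,6,7}→12
  5 left: {0,1,4,5,7}→20  {0,1,5,6,7}→10  {1,3,5,6,7}→10  {1,4,5,6,7}→30  {2,3,4,6,7}→5  {2,3,5,6,7}→5  {3,4,5,6,7}→20
  6 left: {0,1,3,5,6,7}→20  {0,1,4,5,6,7}→60  {1,2,3,5,6,7}→15  {1,3,4,5,6,7}→60  {2,3,4,5,6,7}→30
  placing 0:k first → 105 extensions
  placing 2:m first → 140 extensions
  placing 4:i first → 35 extensions
total linear extensions = 280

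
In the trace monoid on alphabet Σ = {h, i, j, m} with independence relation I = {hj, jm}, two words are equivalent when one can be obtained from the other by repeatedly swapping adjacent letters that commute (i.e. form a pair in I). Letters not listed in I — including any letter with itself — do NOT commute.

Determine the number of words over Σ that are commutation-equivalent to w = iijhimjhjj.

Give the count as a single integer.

0(i) covers ∅
1(i) covers 0:i
2(j) covers 1:i
3(h) covers 1:i
4(i) covers 2:j, 3:h
5(m) covers 4:i
6(j) covers 4:i
7(h) covers 5:m
8(j) covers 6:j
9(j) covers 8:j
floor of heap: 0:i
completions by unplaced set U, small U first (add the entries for U minus each lowest piece of U):
  |U|=1: {7}:1  {9}:1
  |U|=2: {5,7}:1  {7,9}:2  {8,9}:1
  |U|=3: {5,7,9}:3  {6,8,9}:1  {7,8,9}:3
  |U|=4: {5,7,8,9}:6  {6,7,8,9}:4
  |U|=5: {5,6,7,8,9}:10
  |U|=6: {4,5,6,7,8,9}:10
  |U|=7: {2,4,5,6,7,8,9}:10  {3,4,5,6,7,8,9}:10
  |U|=8: {2,3,4,5,6,7,8,9}:20
  start at 0(i): 20

20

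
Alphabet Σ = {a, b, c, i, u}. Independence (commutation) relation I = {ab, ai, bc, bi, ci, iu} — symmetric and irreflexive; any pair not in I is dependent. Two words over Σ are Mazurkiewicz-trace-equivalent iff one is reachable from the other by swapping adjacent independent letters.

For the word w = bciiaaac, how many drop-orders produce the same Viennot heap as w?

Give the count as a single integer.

168

#0=b has no predecessor
#1=c has no predecessor
#2=i has no predecessor
#3=i depends on [2:i]
#4=a depends on [1:c]
#5=a depends on [4:a]
#6=a depends on [5:a]
#7=c depends on [6:a]
sources: [0:b, 1:c, 2:i]
N(rest) = Σ N(rest − s) over sources s of rest; N(one piece) = 1:
  size 1 → [0]=1  [3]=1  [7]=1
  size 2 → [0,3]=2  [0,7]=2  [2,3]=1  [3,7]=2  [6,7]=1
  size 3 → [0,2,3]=3  [0,3,7]=6  [0,6,7]=3  [2,3,7]=3  [3,6,7]=3  [5,6,7]=1
  size 4 → [0,2,3,7]=12  [0,3,6,7]=12  [0,5,6,7]=4  [2,3,6,7]=6  [3,5,6,7]=4  [4,5,6,7]=1
  size 5 → [0,2,3,6,7]=30  [0,3,5,6,7]=20  [0,4,5,6,7]=5  [1,4,5,6,7]=1  [2,3,5,6,7]=10  [3,4,5,6,7]=5
  size 6 → [0,1,4,5,6,7]=6  [0,2,3,5,6,7]=60  [0,3,4,5,6,7]=30  [1,3,4,5,6,7]=6  [2,3,4,5,6,7]=15
  first=0(b) contributes 21
  first=1(c) contributes 105
  first=2(i) contributes 42
|[w]| = 168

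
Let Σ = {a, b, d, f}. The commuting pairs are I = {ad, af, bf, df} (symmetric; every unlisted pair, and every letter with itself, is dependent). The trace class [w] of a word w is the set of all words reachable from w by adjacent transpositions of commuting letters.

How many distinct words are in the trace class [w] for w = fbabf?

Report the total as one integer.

#0=f has no predecessor
#1=b has no predecessor
#2=a depends on [1:b]
#3=b depends on [2:a]
#4=f depends on [0:f]
sources: [0:f, 1:b]
N(rest) = Σ N(rest − s) over sources s of rest; N(one piece) = 1:
  size 1 → [3]=1  [4]=1
  size 2 → [0,4]=1  [2,3]=1  [3,4]=2
  size 3 → [0,3,4]=3  [1,2,3]=1  [2,3,4]=3
  first=0(f) contributes 4
  first=1(b) contributes 6
|[w]| = 10

10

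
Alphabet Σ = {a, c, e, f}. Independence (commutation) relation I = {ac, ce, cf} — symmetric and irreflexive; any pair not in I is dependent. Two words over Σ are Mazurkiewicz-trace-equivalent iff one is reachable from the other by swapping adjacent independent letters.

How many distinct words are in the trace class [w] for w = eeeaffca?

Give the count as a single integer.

piece 0:e — minimal
piece 1:e rests on {0:e}
piece 2:e rests on {1:e}
piece 3:a rests on {2:e}
piece 4:f rests on {3:a}
piece 5:f rests on {4:f}
piece 6:c — minimal
piece 7:a rests on {5:f}
minimal pieces: {0:e, 6:c}
ways to finish when only these pieces remain (= sum over removing one remaining piece with nothing left below it):
  1 left: {6}→1  {7}→1
  2 left: {5,7}→1  {6,7}→2
  3 left: {4,5,7}→1  {5,6,7}→3
  4 left: {3,4,5,7}→1  {4,5,6,7}→4
  5 left: {2,3,4,5,7}→1  {3,4,5,6,7}→5
  6 left: {1,2,3,4,5,7}→1  {2,3,4,5,6,7}→6
  placing 0:e first → 7 extensions
  placing 6:c first → 1 extensions
total linear extensions = 8

8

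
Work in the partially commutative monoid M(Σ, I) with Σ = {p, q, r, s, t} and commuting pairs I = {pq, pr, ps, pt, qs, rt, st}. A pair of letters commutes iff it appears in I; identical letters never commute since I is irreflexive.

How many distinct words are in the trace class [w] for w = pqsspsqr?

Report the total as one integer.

drop 0:p onto floor
drop 1:q onto floor
drop 2:s onto floor
drop 3:s onto {2:s}
drop 4:p onto {0:p}
drop 5:s onto {3:s}
drop 6:q onto {1:q}
drop 7:r onto {5:s, 6:q}
ground layer = {0:p, 1:q, 2:s}
drop-orders for the pieces not yet dropped (sum over which currently-grounded one goes next):
  1 to go: {4} 1  {7} 1
  2 to go: {0,4} 1  {4,7} 2  {5,7} 1  {6,7} 1
  3 to go: {0,4,7} 3  {1,6,7} 1  {3,5,7} 1  {4,5,7} 3  {4,6,7} 3  {5,6,7} 2
  4 to go: {0,4,5,7} 6  {0,4,6,7} 6  {1,4,6,7} 4  {1,5,6,7} 3  {2,3,5,7} 1  {3,4,5,7} 4  {3,5,6,7} 3  {4,5,6,7} 8
  5 to go: {0,1,4,6,7} 10  {0,3,4,5,7} 10  {0,4,5,6,7} 20  {1,3,5,6,7} 6  {1,4,5,6,7} 15  {2,3,4,5,7} 5  {2,3,5,6,7} 4  {3,4,5,6,7} 15
  6 to go: {0,1,4,5,6,7} 45  {0,2,3,4,5,7} 15  {0,3,4,5,6,7} 45  {1,2,3,5,6,7} 10  {1,3,4,5,6,7} 36  {2,3,4,5,6,7} 24
  if 0:p drops first: 70 orders
  if 1:q drops first: 84 orders
  if 2:s drops first: 126 orders
heap linearizations: 280

280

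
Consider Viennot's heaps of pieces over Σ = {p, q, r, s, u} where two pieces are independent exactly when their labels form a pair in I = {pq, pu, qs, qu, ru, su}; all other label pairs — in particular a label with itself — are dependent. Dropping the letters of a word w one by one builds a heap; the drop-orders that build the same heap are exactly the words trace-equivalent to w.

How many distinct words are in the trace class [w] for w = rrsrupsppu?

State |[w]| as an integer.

45

drop 0:r onto floor
drop 1:r onto {0:r}
drop 2:s onto {1:r}
drop 3:r onto {2:s}
drop 4:u onto floor
drop 5:p onto {3:r}
drop 6:s onto {5:p}
drop 7:p onto {6:s}
drop 8:p onto {7:p}
drop 9:u onto {4:u}
ground layer = {0:r, 4:u}
drop-orders for the pieces not yet dropped (sum over which currently-grounded one goes next):
  1 to go: {8} 1  {9} 1
  2 to go: {4,9} 1  {7,8} 1  {8,9} 2
  3 to go: {4,8,9} 3  {6,7,8} 1  {7,8,9} 3
  4 to go: {4,7,8,9} 6  {5,6,7,8} 1  {6,7,8,9} 4
  5 to go: {3,5,6,7,8} 1  {4,6,7,8,9} 10  {5,6,7,8,9} 5
  6 to go: {2,3,5,6,7,8} 1  {3,5,6,7,8,9} 6  {4,5,6,7,8,9} 15
  7 to go: {1,2,3,5,6,7,8} 1  {2,3,5,6,7,8,9} 7  {3,4,5,6,7,8,9} 21
  8 to go: {0,1,2,3,5,6,7,8} 1  {1,2,3,5,6,7,8,9} 8  {2,3,4,5,6,7,8,9} 28
  if 0:r drops first: 36 orders
  if 4:u drops first: 9 orders
heap linearizations: 45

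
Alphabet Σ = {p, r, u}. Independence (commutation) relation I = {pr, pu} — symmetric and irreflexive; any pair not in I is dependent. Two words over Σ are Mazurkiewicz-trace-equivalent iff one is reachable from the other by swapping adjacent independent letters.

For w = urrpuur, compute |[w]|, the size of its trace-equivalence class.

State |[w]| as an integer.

7

drop 0:u onto floor
drop 1:r onto {0:u}
drop 2:r onto {1:r}
drop 3:p onto floor
drop 4:u onto {2:r}
drop 5:u onto {4:u}
drop 6:r onto {5:u}
ground layer = {0:u, 3:p}
drop-orders for the pieces not yet dropped (sum over which currently-grounded one goes next):
  1 to go: {3} 1  {6} 1
  2 to go: {3,6} 2  {5,6} 1
  3 to go: {3,5,6} 3  {4,5,6} 1
  4 to go: {2,4,5,6} 1  {3,4,5,6} 4
  5 to go: {1,2,4,5,6} 1  {2,3,4,5,6} 5
  if 0:u drops first: 6 orders
  if 3:p drops first: 1 orders
heap linearizations: 7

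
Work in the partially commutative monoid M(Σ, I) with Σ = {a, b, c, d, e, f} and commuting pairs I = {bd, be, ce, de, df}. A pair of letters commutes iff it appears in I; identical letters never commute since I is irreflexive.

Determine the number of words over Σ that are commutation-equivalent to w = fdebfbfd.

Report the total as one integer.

56

#0=f has no predecessor
#1=d has no predecessor
#2=e depends on [0:f]
#3=b depends on [0:f]
#4=f depends on [2:e, 3:b]
#5=b depends on [4:f]
#6=f depends on [5:b]
#7=d depends on [1:d]
sources: [0:f, 1:d]
N(rest) = Σ N(rest − s) over sources s of rest; N(one piece) = 1:
  size 1 → [6]=1  [7]=1
  size 2 → [1,7]=1  [5,6]=1  [6,7]=2
  size 3 → [1,6,7]=3  [4,5,6]=1  [5,6,7]=3
  size 4 → [1,5,6,7]=6  [2,4,5,6]=1  [3,4,5,6]=1  [4,5,6,7]=4
  size 5 → [1,4,5,6,7]=10  [2,3,4,5,6]=2  [2,4,5,6,7]=5  [3,4,5,6,7]=5
  size 6 → [0,2,3,4,5,6]=2  [1,2,4,5,6,7]=15  [1,3,4,5,6,7]=15  [2,3,4,5,6,7]=12
  first=0(f) contributes 42
  first=1(d) contributes 14
|[w]| = 56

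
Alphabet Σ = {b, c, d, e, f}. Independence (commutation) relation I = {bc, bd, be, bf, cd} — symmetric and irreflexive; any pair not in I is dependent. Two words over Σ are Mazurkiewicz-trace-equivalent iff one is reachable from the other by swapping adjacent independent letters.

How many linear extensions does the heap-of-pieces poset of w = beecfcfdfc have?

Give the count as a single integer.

#0=b has no predecessor
#1=e has no predecessor
#2=e depends on [1:e]
#3=c depends on [2:e]
#4=f depends on [3:c]
#5=c depends on [4:f]
#6=f depends on [5:c]
#7=d depends on [6:f]
#8=f depends on [7:d]
#9=c depends on [8:f]
sources: [0:b, 1:e]
N(rest) = Σ N(rest − s) over sources s of rest; N(one piece) = 1:
  size 1 → [0]=1  [9]=1
  size 2 → [0,9]=2  [8,9]=1
  size 3 → [0,8,9]=3  [7,8,9]=1
  size 4 → [0,7,8,9]=4  [6,7,8,9]=1
  size 5 → [0,6,7,8,9]=5  [5,6,7,8,9]=1
  size 6 → [0,5,6,7,8,9]=6  [4,5,6,7,8,9]=1
  size 7 → [0,4,5,6,7,8,9]=7  [3,4,5,6,7,8,9]=1
  size 8 → [0,3,4,5,6,7,8,9]=8  [2,3,4,5,6,7,8,9]=1
  first=0(b) contributes 1
  first=1(e) contributes 9
|[w]| = 10

10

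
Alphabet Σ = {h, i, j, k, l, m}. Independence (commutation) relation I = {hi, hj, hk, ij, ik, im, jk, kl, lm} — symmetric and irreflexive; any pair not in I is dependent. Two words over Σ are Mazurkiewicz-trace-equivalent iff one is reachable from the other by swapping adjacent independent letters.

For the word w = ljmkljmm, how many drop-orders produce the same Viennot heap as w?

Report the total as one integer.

5

drop 0:l onto floor
drop 1:j onto {0:l}
drop 2:m onto {1:j}
drop 3:k onto {2:m}
drop 4:l onto {1:j}
drop 5:j onto {2:m, 4:l}
drop 6:m onto {3:k, 5:j}
drop 7:m onto {6:m}
ground layer = {0:l}
drop-orders for the pieces not yet dropped (sum over which currently-grounded one goes next):
  1 to go: {7} 1
  2 to go: {6,7} 1
  3 to go: {3,6,7} 1  {5,6,7} 1
  4 to go: {3,5,6,7} 2  {4,5,6,7} 1
  5 to go: {2,3,5,6,7} 2  {3,4,5,6,7} 3
  6 to go: {2,3,4,5,6,7} 5
  if 0:l drops first: 5 orders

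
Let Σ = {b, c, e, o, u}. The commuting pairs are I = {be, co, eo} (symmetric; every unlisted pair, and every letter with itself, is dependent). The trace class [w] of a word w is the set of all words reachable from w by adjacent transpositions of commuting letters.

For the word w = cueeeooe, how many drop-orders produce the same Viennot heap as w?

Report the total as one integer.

15

piece 0:c — minimal
piece 1:u rests on {0:c}
piece 2:e rests on {1:u}
piece 3:e rests on {2:e}
piece 4:e rests on {3:e}
piece 5:o rests on {1:u}
piece 6:o rests on {5:o}
piece 7:e rests on {4:e}
minimal pieces: {0:c}
ways to finish when only these pieces remain (= sum over removing one remaining piece with nothing left below it):
  1 left: {6}→1  {7}→1
  2 left: {4,7}→1  {5,6}→1  {6,7}→2
  3 left: {3,4,7}→1  {4,6,7}→3  {5,6,7}→3
  4 left: {2,3,4,7}→1  {3,4,6,7}→4  {4,5,6,7}→6
  5 left: {2,3,4,6,7}→5  {3,4,5,6,7}→10
  6 left: {2,3,4,5,6,7}→15
  placing 0:c first → 15 extensions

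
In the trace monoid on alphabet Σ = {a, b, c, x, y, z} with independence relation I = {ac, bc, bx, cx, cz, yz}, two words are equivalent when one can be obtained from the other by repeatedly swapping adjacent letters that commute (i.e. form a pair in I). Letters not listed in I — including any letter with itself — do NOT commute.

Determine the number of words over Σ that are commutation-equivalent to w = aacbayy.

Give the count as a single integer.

5

piece 0:a — minimal
piece 1:a rests on {0:a}
piece 2:c — minimal
piece 3:b rests on {1:a}
piece 4:a rests on {3:b}
piece 5:y rests on {2:c, 4:a}
piece 6:y rests on {5:y}
minimal pieces: {0:a, 2:c}
ways to finish when only these pieces remain (= sum over removing one remaining piece with nothing left below it):
  1 left: {6}→1
  2 left: {5,6}→1
  3 left: {2,5,6}→1  {4,5,6}→1
  4 left: {2,4,5,6}→2  {3,4,5,6}→1
  5 left: {1,3,4,5,6}→1  {2,3,4,5,6}→3
  placing 0:a first → 4 extensions
  placing 2:c first → 1 extensions
total linear extensions = 5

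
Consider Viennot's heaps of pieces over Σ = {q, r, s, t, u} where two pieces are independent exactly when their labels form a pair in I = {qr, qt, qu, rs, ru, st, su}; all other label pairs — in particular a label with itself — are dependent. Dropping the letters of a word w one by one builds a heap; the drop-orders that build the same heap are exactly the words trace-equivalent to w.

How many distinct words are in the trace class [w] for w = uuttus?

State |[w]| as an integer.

6

piece 0:u — minimal
piece 1:u rests on {0:u}
piece 2:t rests on {1:u}
piece 3:t rests on {2:t}
piece 4:u rests on {3:t}
piece 5:s — minimal
minimal pieces: {0:u, 5:s}
ways to finish when only these pieces remain (= sum over removing one remaining piece with nothing left below it):
  1 left: {4}→1  {5}→1
  2 left: {3,4}→1  {4,5}→2
  3 left: {2,3,4}→1  {3,4,5}→3
  4 left: {1,2,3,4}→1  {2,3,4,5}→4
  placing 0:u first → 5 extensions
  placing 5:s first → 1 extensions
total linear extensions = 6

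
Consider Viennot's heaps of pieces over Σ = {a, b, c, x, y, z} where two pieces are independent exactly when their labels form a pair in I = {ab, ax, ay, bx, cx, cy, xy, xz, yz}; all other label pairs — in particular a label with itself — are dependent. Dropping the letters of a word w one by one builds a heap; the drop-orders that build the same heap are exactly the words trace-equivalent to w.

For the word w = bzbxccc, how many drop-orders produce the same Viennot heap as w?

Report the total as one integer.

piece 0:b — minimal
piece 1:z rests on {0:b}
piece 2:b rests on {1:z}
piece 3:x — minimal
piece 4:c rests on {2:b}
piece 5:c rests on {4:c}
piece 6:c rests on {5:c}
minimal pieces: {0:b, 3:x}
ways to finish when only these pieces remain (= sum over removing one remaining piece with nothing left below it):
  1 left: {3}→1  {6}→1
  2 left: {3,6}→2  {5,6}→1
  3 left: {3,5,6}→3  {4,5,6}→1
  4 left: {2,4,5,6}→1  {3,4,5,6}→4
  5 left: {1,2,4,5,6}→1  {2,3,4,5,6}→5
  placing 0:b first → 6 extensions
  placing 3:x first → 1 extensions
total linear extensions = 7

7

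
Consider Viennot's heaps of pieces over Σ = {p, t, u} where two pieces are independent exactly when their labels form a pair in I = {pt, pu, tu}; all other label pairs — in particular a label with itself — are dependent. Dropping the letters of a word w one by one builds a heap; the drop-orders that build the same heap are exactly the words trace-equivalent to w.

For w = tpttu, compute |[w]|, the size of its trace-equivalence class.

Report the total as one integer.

0(t) covers ∅
1(p) covers ∅
2(t) covers 0:t
3(t) covers 2:t
4(u) covers ∅
floor of heap: 0:t, 1:p, 4:u
completions by unplaced set U, small U first (add the entries for U minus each lowest piece of U):
  |U|=1: {1}:1  {3}:1  {4}:1
  |U|=2: {1,3}:2  {1,4}:2  {2,3}:1  {3,4}:2
  |U|=3: {0,2,3}:1  {1,2,3}:3  {1,3,4}:6  {2,3,4}:3
  start at 0(t): 12
  start at 1(p): 4
  start at 4(u): 4
sum over floor = 20

20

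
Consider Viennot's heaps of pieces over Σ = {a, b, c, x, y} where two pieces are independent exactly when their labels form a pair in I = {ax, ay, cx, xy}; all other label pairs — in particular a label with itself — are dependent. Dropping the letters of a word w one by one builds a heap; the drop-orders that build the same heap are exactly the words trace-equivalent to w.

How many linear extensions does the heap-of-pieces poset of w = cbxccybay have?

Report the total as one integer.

8

0(c) covers ∅
1(b) covers 0:c
2(x) covers 1:b
3(c) covers 1:b
4(c) covers 3:c
5(y) covers 4:c
6(b) covers 2:x, 5:y
7(a) covers 6:b
8(y) covers 6:b
floor of heap: 0:c
completions by unplaced set U, small U first (add the entries for U minus each lowest piece of U):
  |U|=1: {7}:1  {8}:1
  |U|=2: {7,8}:2
  |U|=3: {6,7,8}:2
  |U|=4: {2,6,7,8}:2  {5,6,7,8}:2
  |U|=5: {2,5,6,7,8}:4  {4,5,6,7,8}:2
  |U|=6: {2,4,5,6,7,8}:6  {3,4,5,6,7,8}:2
  |U|=7: {2,3,4,5,6,7,8}:8
  start at 0(c): 8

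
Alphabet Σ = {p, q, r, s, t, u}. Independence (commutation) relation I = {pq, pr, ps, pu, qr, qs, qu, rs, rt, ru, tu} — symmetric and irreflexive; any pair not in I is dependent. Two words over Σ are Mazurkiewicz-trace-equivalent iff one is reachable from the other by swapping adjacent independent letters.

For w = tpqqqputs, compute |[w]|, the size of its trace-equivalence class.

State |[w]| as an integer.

80

piece 0:t — minimal
piece 1:p rests on {0:t}
piece 2:q rests on {0:t}
piece 3:q rests on {2:q}
piece 4:q rests on {3:q}
piece 5:p rests on {1:p}
piece 6:u — minimal
piece 7:t rests on {4:q, 5:p}
piece 8:s rests on {6:u, 7:t}
minimal pieces: {0:t, 6:u}
ways to finish when only these pieces remain (= sum over removing one remaining piece with nothing left below it):
  1 left: {8}→1
  2 left: {6,8}→1  {7,8}→1
  3 left: {4,7,8}→1  {5,7,8}→1  {6,7,8}→2
  4 left: {1,5,7,8}→1  {3,4,7,8}→1  {4,5,7,8}→2  {4,6,7,8}→3  {5,6,7,8}→3
  5 left: {1,4,5,7,8}→3  {1,5,6,7,8}→4  {2,3,4,7,8}→1  {3,4,5,7,8}→3  {3,4,6,7,8}→4  {4,5,6,7,8}→8
  6 left: {1,3,4,5,7,8}→6  {1,4,5,6,7,8}→15  {2,3,4,5,7,8}→4  {2,3,4,6,7,8}→5  {3,4,5,6,7,8}→15
  7 left: {1,2,3,4,5,7,8}→10  {1,3,4,5,6,7,8}→36  {2,3,4,5,6,7,8}→24
  placing 0:t first → 70 extensions
  placing 6:u first → 10 extensions
total linear extensions = 80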